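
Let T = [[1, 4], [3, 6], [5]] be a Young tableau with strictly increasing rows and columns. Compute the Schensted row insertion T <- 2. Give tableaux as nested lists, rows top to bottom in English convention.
[[1, 2], [3, 4], [5, 6]]

In row 1, 2 replaces 4 (the leftmost entry greater than 2); 4 is bumped to row 2. In row 2, 4 replaces 6 (the leftmost entry greater than 4); 6 is bumped to row 3. 6 is appended to row 3. The new tableau is [[1, 2], [3, 4], [5, 6]].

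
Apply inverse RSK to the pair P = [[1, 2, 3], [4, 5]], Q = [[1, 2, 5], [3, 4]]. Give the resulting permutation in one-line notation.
Reverse RSK: for i = n, n-1, ..., 1, locate i in Q, remove the corresponding corner cell from P, and reverse-bump its entry up through P; the value ejected from row 1 is w(i).

So w = 4 5 1 2 3.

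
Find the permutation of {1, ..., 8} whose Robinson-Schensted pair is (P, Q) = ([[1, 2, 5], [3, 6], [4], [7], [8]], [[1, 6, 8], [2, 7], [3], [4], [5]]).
8 7 4 3 1 6 2 5

Reverse the RSK construction: for i from n down to 1, find the cell of Q containing i, remove the entry at that cell from P, and reverse-bump it up through P; the value ejected from row 1 is w(i).

Step i=8: Q has 8 at row 1, column 3; remove that cell from P, ejecting 5. So w(8) = 5. P is now [[1, 2], [3, 6], [4], [7], [8]].
Step i=7: Q has 7 at row 2, column 2; remove 6 from row 2 of P and reverse-bump: 6 enters row 1 and ejects 2. So w(7) = 2. P is now [[1, 6], [3], [4], [7], [8]].
Step i=6: Q has 6 at row 1, column 2; remove that cell from P, ejecting 6. So w(6) = 6. P is now [[1], [3], [4], [7], [8]].
Step i=5: Q has 5 at row 5, column 1; remove 8 from row 5 of P and reverse-bump: 8 enters row 4 and ejects 7; 7 enters row 3 and ejects 4; 4 enters row 2 and ejects 3; 3 enters row 1 and ejects 1. So w(5) = 1. P is now [[3], [4], [7], [8]].
Step i=4: Q has 4 at row 4, column 1; remove 8 from row 4 of P and reverse-bump: 8 enters row 3 and ejects 7; 7 enters row 2 and ejects 4; 4 enters row 1 and ejects 3. So w(4) = 3. P is now [[4], [7], [8]].
Step i=3: Q has 3 at row 3, column 1; remove 8 from row 3 of P and reverse-bump: 8 enters row 2 and ejects 7; 7 enters row 1 and ejects 4. So w(3) = 4. P is now [[7], [8]].
Step i=2: Q has 2 at row 2, column 1; remove 8 from row 2 of P and reverse-bump: 8 enters row 1 and ejects 7. So w(2) = 7. P is now [[8]].
Step i=1: Q has 1 at row 1, column 1; remove that cell from P, ejecting 8. So w(1) = 8. P is now [].

So w = 8 7 4 3 1 6 2 5.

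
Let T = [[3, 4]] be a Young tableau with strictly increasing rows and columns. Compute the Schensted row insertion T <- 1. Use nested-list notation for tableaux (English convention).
[[1, 4], [3]]

In row 1, 1 replaces 3 (the leftmost entry greater than 1); 3 is bumped to row 2. 3 starts a new row 2. The new tableau is [[1, 4], [3]].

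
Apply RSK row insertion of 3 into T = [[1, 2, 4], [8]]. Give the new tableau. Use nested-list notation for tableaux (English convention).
In row 1, 3 replaces 4 (the leftmost entry greater than 3); 4 is bumped to row 2. In row 2, 4 replaces 8 (the leftmost entry greater than 4); 8 is bumped to row 3. 8 starts a new row 3. The new tableau is [[1, 2, 3], [4], [8]].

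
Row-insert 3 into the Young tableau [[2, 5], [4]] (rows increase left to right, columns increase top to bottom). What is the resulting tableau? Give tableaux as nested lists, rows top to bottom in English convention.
[[2, 3], [4, 5]]

In row 1, 3 replaces 5 (the leftmost entry greater than 3); 5 is bumped to row 2. 5 is appended to row 2. The new tableau is [[2, 3], [4, 5]].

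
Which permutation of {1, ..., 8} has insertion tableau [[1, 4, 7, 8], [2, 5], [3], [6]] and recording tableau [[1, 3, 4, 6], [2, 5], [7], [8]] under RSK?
3 2 6 7 5 8 4 1

Reverse the RSK construction: for i from n down to 1, find the cell of Q containing i, remove the entry at that cell from P, and reverse-bump it up through P; the value ejected from row 1 is w(i).

Step i=8: Q has 8 at row 4, column 1; remove 6 from row 4 of P and reverse-bump: 6 enters row 3 and ejects 3; 3 enters row 2 and ejects 2; 2 enters row 1 and ejects 1. So w(8) = 1. P is now [[2, 4, 7, 8], [3, 5], [6]].
Step i=7: Q has 7 at row 3, column 1; remove 6 from row 3 of P and reverse-bump: 6 enters row 2 and ejects 5; 5 enters row 1 and ejects 4. So w(7) = 4. P is now [[2, 5, 7, 8], [3, 6]].
Step i=6: Q has 6 at row 1, column 4; remove that cell from P, ejecting 8. So w(6) = 8. P is now [[2, 5, 7], [3, 6]].
Step i=5: Q has 5 at row 2, column 2; remove 6 from row 2 of P and reverse-bump: 6 enters row 1 and ejects 5. So w(5) = 5. P is now [[2, 6, 7], [3]].
Step i=4: Q has 4 at row 1, column 3; remove that cell from P, ejecting 7. So w(4) = 7. P is now [[2, 6], [3]].
Step i=3: Q has 3 at row 1, column 2; remove that cell from P, ejecting 6. So w(3) = 6. P is now [[2], [3]].
Step i=2: Q has 2 at row 2, column 1; remove 3 from row 2 of P and reverse-bump: 3 enters row 1 and ejects 2. So w(2) = 2. P is now [[3]].
Step i=1: Q has 1 at row 1, column 1; remove that cell from P, ejecting 3. So w(1) = 3. P is now [].

So w = 3 2 6 7 5 8 4 1.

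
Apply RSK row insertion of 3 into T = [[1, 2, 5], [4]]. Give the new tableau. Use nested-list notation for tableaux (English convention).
[[1, 2, 3], [4, 5]]

In row 1, 3 replaces 5 (the leftmost entry greater than 3); 5 is bumped to row 2. 5 is appended to row 2. The new tableau is [[1, 2, 3], [4, 5]].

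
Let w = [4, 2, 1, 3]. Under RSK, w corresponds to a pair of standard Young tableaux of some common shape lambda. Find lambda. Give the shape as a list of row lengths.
Row-insert each entry into an empty tableau.

After inserting 4: P = [[4]].
After inserting 2: P = [[2], [4]].
After inserting 1: P = [[1], [2], [4]].
After inserting 3: P = [[1, 3], [2], [4]].

The final insertion tableau P = [[1, 3], [2], [4]] has shape [2, 1, 1].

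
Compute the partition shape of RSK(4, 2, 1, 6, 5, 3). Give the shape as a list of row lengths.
Row-insert each entry into an empty tableau.

After inserting 4: P = [[4]].
After inserting 2: P = [[2], [4]].
After inserting 1: P = [[1], [2], [4]].
After inserting 6: P = [[1, 6], [2], [4]].
After inserting 5: P = [[1, 5], [2, 6], [4]].
After inserting 3: P = [[1, 3], [2, 5], [4, 6]].

The final insertion tableau P = [[1, 3], [2, 5], [4, 6]] has shape [2, 2, 2].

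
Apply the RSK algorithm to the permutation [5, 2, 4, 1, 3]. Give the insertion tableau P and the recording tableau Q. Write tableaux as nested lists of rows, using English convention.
Insert each entry of the permutation into P by Schensted row insertion, recording in Q the position of each new cell.

After inserting 5: P = [[5]].
After inserting 2: P = [[2], [5]].
After inserting 4: P = [[2, 4], [5]].
After inserting 1: P = [[1, 4], [2], [5]].
After inserting 3: P = [[1, 3], [2, 4], [5]].

So P = [[1, 3], [2, 4], [5]], Q = [[1, 3], [2, 5], [4]].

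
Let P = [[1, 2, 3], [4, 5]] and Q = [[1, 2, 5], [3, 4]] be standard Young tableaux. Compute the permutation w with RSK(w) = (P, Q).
Reverse the RSK construction: for i from n down to 1, find the cell of Q containing i, remove the entry at that cell from P, and reverse-bump it up through P; the value ejected from row 1 is w(i).

Step i=5: Q has 5 at row 1, column 3; remove that cell from P, ejecting 3. So w(5) = 3. P is now [[1, 2], [4, 5]].
Step i=4: Q has 4 at row 2, column 2; remove 5 from row 2 of P and reverse-bump: 5 enters row 1 and ejects 2. So w(4) = 2. P is now [[1, 5], [4]].
Step i=3: Q has 3 at row 2, column 1; remove 4 from row 2 of P and reverse-bump: 4 enters row 1 and ejects 1. So w(3) = 1. P is now [[4, 5]].
Step i=2: Q has 2 at row 1, column 2; remove that cell from P, ejecting 5. So w(2) = 5. P is now [[4]].
Step i=1: Q has 1 at row 1, column 1; remove that cell from P, ejecting 4. So w(1) = 4. P is now [].

So w = 4 5 1 2 3.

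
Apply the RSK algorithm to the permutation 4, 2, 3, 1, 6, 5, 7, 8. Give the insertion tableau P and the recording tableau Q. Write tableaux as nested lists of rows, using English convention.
P = [[1, 3, 5, 7, 8], [2, 6], [4]], Q = [[1, 3, 5, 7, 8], [2, 6], [4]]

Insert each entry of the permutation into P by Schensted row insertion, recording in Q the position of each new cell.

After inserting 4: P = [[4]].
After inserting 2: P = [[2], [4]].
After inserting 3: P = [[2, 3], [4]].
After inserting 1: P = [[1, 3], [2], [4]].
After inserting 6: P = [[1, 3, 6], [2], [4]].
After inserting 5: P = [[1, 3, 5], [2, 6], [4]].
After inserting 7: P = [[1, 3, 5, 7], [2, 6], [4]].
After inserting 8: P = [[1, 3, 5, 7, 8], [2, 6], [4]].

So P = [[1, 3, 5, 7, 8], [2, 6], [4]], Q = [[1, 3, 5, 7, 8], [2, 6], [4]].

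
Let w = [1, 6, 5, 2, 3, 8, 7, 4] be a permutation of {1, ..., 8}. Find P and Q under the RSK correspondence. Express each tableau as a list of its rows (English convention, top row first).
P = [[1, 2, 3, 4], [5, 7], [6, 8]], Q = [[1, 2, 5, 6], [3, 7], [4, 8]]

Insert each entry of the permutation into P by Schensted row insertion, recording in Q the position of each new cell.

After inserting 1: P = [[1]].
After inserting 6: P = [[1, 6]].
After inserting 5: P = [[1, 5], [6]].
After inserting 2: P = [[1, 2], [5], [6]].
After inserting 3: P = [[1, 2, 3], [5], [6]].
After inserting 8: P = [[1, 2, 3, 8], [5], [6]].
After inserting 7: P = [[1, 2, 3, 7], [5, 8], [6]].
After inserting 4: P = [[1, 2, 3, 4], [5, 7], [6, 8]].

So P = [[1, 2, 3, 4], [5, 7], [6, 8]], Q = [[1, 2, 5, 6], [3, 7], [4, 8]].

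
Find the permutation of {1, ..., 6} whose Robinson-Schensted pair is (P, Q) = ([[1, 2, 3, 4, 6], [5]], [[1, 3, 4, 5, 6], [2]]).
Reverse the RSK construction: for i from n down to 1, find the cell of Q containing i, remove the entry at that cell from P, and reverse-bump it up through P; the value ejected from row 1 is w(i).

Step i=6: Q has 6 at row 1, column 5; remove that cell from P, ejecting 6. So w(6) = 6. P is now [[1, 2, 3, 4], [5]].
Step i=5: Q has 5 at row 1, column 4; remove that cell from P, ejecting 4. So w(5) = 4. P is now [[1, 2, 3], [5]].
Step i=4: Q has 4 at row 1, column 3; remove that cell from P, ejecting 3. So w(4) = 3. P is now [[1, 2], [5]].
Step i=3: Q has 3 at row 1, column 2; remove that cell from P, ejecting 2. So w(3) = 2. P is now [[1], [5]].
Step i=2: Q has 2 at row 2, column 1; remove 5 from row 2 of P and reverse-bump: 5 enters row 1 and ejects 1. So w(2) = 1. P is now [[5]].
Step i=1: Q has 1 at row 1, column 1; remove that cell from P, ejecting 5. So w(1) = 5. P is now [].

So w = 5 1 2 3 4 6.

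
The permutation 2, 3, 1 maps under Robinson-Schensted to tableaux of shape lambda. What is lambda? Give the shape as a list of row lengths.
[2, 1]

Row-insert each entry into an empty tableau.

After inserting 2: P = [[2]].
After inserting 3: P = [[2, 3]].
After inserting 1: P = [[1, 3], [2]].

The final insertion tableau P = [[1, 3], [2]] has shape [2, 1].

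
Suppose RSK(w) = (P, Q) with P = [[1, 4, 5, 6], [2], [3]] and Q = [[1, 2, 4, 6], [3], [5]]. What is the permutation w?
3 4 2 5 1 6

Reverse the RSK construction: for i from n down to 1, find the cell of Q containing i, remove the entry at that cell from P, and reverse-bump it up through P; the value ejected from row 1 is w(i).

Step i=6: Q has 6 at row 1, column 4; remove that cell from P, ejecting 6. So w(6) = 6. P is now [[1, 4, 5], [2], [3]].
Step i=5: Q has 5 at row 3, column 1; remove 3 from row 3 of P and reverse-bump: 3 enters row 2 and ejects 2; 2 enters row 1 and ejects 1. So w(5) = 1. P is now [[2, 4, 5], [3]].
Step i=4: Q has 4 at row 1, column 3; remove that cell from P, ejecting 5. So w(4) = 5. P is now [[2, 4], [3]].
Step i=3: Q has 3 at row 2, column 1; remove 3 from row 2 of P and reverse-bump: 3 enters row 1 and ejects 2. So w(3) = 2. P is now [[3, 4]].
Step i=2: Q has 2 at row 1, column 2; remove that cell from P, ejecting 4. So w(2) = 4. P is now [[3]].
Step i=1: Q has 1 at row 1, column 1; remove that cell from P, ejecting 3. So w(1) = 3. P is now [].

So w = 3 4 2 5 1 6.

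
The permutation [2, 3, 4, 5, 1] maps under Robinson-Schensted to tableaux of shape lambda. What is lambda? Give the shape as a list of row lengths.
Row-insert each entry into an empty tableau.

After inserting 2: P = [[2]].
After inserting 3: P = [[2, 3]].
After inserting 4: P = [[2, 3, 4]].
After inserting 5: P = [[2, 3, 4, 5]].
After inserting 1: P = [[1, 3, 4, 5], [2]].

The final insertion tableau P = [[1, 3, 4, 5], [2]] has shape [4, 1].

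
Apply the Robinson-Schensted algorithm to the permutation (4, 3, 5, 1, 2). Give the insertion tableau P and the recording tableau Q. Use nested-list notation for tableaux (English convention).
Insert each entry of the permutation into P by Schensted row insertion, recording in Q the position of each new cell.

Insert 4: appended to row 1. P = [[4]].
Insert 3: 3 bumps 4 from row 1; 4 starts row 2. P = [[3], [4]].
Insert 5: appended to row 1. P = [[3, 5], [4]].
Insert 1: 1 bumps 3 from row 1; 3 bumps 4 from row 2; 4 starts row 3. P = [[1, 5], [3], [4]].
Insert 2: 2 bumps 5 from row 1; 5 appends to row 2. P = [[1, 2], [3, 5], [4]].

So P = [[1, 2], [3, 5], [4]], Q = [[1, 3], [2, 5], [4]].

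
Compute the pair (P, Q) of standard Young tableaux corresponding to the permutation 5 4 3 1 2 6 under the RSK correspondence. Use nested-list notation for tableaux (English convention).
Insert each entry of the permutation into P by Schensted row insertion, recording in Q the position of each new cell.

After inserting 5: P = [[5]].
After inserting 4: P = [[4], [5]].
After inserting 3: P = [[3], [4], [5]].
After inserting 1: P = [[1], [3], [4], [5]].
After inserting 2: P = [[1, 2], [3], [4], [5]].
After inserting 6: P = [[1, 2, 6], [3], [4], [5]].

So P = [[1, 2, 6], [3], [4], [5]], Q = [[1, 5, 6], [2], [3], [4]].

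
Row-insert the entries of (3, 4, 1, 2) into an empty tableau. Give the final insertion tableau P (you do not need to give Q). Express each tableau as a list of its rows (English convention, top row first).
Insert 3: appended to row 1. P = [[3]].
Insert 4: appended to row 1. P = [[3, 4]].
Insert 1: 1 bumps 3 from row 1; 3 starts row 2. P = [[1, 4], [3]].
Insert 2: 2 bumps 4 from row 1; 4 appends to row 2. P = [[1, 2], [3, 4]].

So P = [[1, 2], [3, 4]].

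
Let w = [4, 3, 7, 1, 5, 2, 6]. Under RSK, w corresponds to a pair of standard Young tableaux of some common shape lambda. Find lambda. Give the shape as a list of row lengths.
[3, 2, 2]

Row-insert each entry into an empty tableau.

After inserting 4: P = [[4]].
After inserting 3: P = [[3], [4]].
After inserting 7: P = [[3, 7], [4]].
After inserting 1: P = [[1, 7], [3], [4]].
After inserting 5: P = [[1, 5], [3, 7], [4]].
After inserting 2: P = [[1, 2], [3, 5], [4, 7]].
After inserting 6: P = [[1, 2, 6], [3, 5], [4, 7]].

The final insertion tableau P = [[1, 2, 6], [3, 5], [4, 7]] has shape [3, 2, 2].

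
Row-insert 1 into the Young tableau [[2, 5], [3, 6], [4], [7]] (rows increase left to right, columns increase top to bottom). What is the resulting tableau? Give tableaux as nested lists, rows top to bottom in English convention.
In row 1, 1 replaces 2 (the leftmost entry greater than 1); 2 is bumped to row 2. In row 2, 2 replaces 3 (the leftmost entry greater than 2); 3 is bumped to row 3. In row 3, 3 replaces 4 (the leftmost entry greater than 3); 4 is bumped to row 4. In row 4, 4 replaces 7 (the leftmost entry greater than 4); 7 is bumped to row 5. 7 starts a new row 5. The new tableau is [[1, 5], [2, 6], [3], [4], [7]].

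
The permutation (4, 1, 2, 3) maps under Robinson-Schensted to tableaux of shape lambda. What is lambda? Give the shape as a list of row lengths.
RSK row insertion gives P = [[1, 2, 3], [4]], which has shape [3, 1].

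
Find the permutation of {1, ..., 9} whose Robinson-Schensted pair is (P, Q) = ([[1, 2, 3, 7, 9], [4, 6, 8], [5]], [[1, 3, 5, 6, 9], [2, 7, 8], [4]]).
Reverse the RSK construction: for i from n down to 1, find the cell of Q containing i, remove the entry at that cell from P, and reverse-bump it up through P; the value ejected from row 1 is w(i).

Step i=9: Q has 9 at row 1, column 5; remove that cell from P, ejecting 9. So w(9) = 9. P is now [[1, 2, 3, 7], [4, 6, 8], [5]].
Step i=8: Q has 8 at row 2, column 3; remove 8 from row 2 of P and reverse-bump: 8 enters row 1 and ejects 7. So w(8) = 7. P is now [[1, 2, 3, 8], [4, 6], [5]].
Step i=7: Q has 7 at row 2, column 2; remove 6 from row 2 of P and reverse-bump: 6 enters row 1 and ejects 3. So w(7) = 3. P is now [[1, 2, 6, 8], [4], [5]].
Step i=6: Q has 6 at row 1, column 4; remove that cell from P, ejecting 8. So w(6) = 8. P is now [[1, 2, 6], [4], [5]].
Step i=5: Q has 5 at row 1, column 3; remove that cell from P, ejecting 6. So w(5) = 6. P is now [[1, 2], [4], [5]].
Step i=4: Q has 4 at row 3, column 1; remove 5 from row 3 of P and reverse-bump: 5 enters row 2 and ejects 4; 4 enters row 1 and ejects 2. So w(4) = 2. P is now [[1, 4], [5]].
Step i=3: Q has 3 at row 1, column 2; remove that cell from P, ejecting 4. So w(3) = 4. P is now [[1], [5]].
Step i=2: Q has 2 at row 2, column 1; remove 5 from row 2 of P and reverse-bump: 5 enters row 1 and ejects 1. So w(2) = 1. P is now [[5]].
Step i=1: Q has 1 at row 1, column 1; remove that cell from P, ejecting 5. So w(1) = 5. P is now [].

So w = 5 1 4 2 6 8 3 7 9.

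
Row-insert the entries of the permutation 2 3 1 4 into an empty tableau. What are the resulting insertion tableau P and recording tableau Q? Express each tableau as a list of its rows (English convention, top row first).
P = [[1, 3, 4], [2]], Q = [[1, 2, 4], [3]]

Insert each entry of the permutation into P by Schensted row insertion, recording in Q the position of each new cell.

Insert 2: appended to row 1. P = [[2]].
Insert 3: appended to row 1. P = [[2, 3]].
Insert 1: 1 bumps 2 from row 1; 2 starts row 2. P = [[1, 3], [2]].
Insert 4: appended to row 1. P = [[1, 3, 4], [2]].

So P = [[1, 3, 4], [2]], Q = [[1, 2, 4], [3]].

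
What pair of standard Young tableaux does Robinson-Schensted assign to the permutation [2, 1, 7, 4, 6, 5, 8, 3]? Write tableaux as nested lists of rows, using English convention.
Insert each entry of the permutation into P by Schensted row insertion, recording in Q the position of each new cell.

Insert 2: appended to row 1. P = [[2]].
Insert 1: 1 bumps 2 from row 1; 2 starts row 2. P = [[1], [2]].
Insert 7: appended to row 1. P = [[1, 7], [2]].
Insert 4: 4 bumps 7 from row 1; 7 appends to row 2. P = [[1, 4], [2, 7]].
Insert 6: appended to row 1. P = [[1, 4, 6], [2, 7]].
Insert 5: 5 bumps 6 from row 1; 6 bumps 7 from row 2; 7 starts row 3. P = [[1, 4, 5], [2, 6], [7]].
Insert 8: appended to row 1. P = [[1, 4, 5, 8], [2, 6], [7]].
Insert 3: 3 bumps 4 from row 1; 4 bumps 6 from row 2; 6 bumps 7 from row 3; 7 starts row 4. P = [[1, 3, 5, 8], [2, 4], [6], [7]].

So P = [[1, 3, 5, 8], [2, 4], [6], [7]], Q = [[1, 3, 5, 7], [2, 4], [6], [8]].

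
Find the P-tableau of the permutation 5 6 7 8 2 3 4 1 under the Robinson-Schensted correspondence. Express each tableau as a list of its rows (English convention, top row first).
Insert 5: appended to row 1. P = [[5]].
Insert 6: appended to row 1. P = [[5, 6]].
Insert 7: appended to row 1. P = [[5, 6, 7]].
Insert 8: appended to row 1. P = [[5, 6, 7, 8]].
Insert 2: 2 bumps 5 from row 1; 5 starts row 2. P = [[2, 6, 7, 8], [5]].
Insert 3: 3 bumps 6 from row 1; 6 appends to row 2. P = [[2, 3, 7, 8], [5, 6]].
Insert 4: 4 bumps 7 from row 1; 7 appends to row 2. P = [[2, 3, 4, 8], [5, 6, 7]].
Insert 1: 1 bumps 2 from row 1; 2 bumps 5 from row 2; 5 starts row 3. P = [[1, 3, 4, 8], [2, 6, 7], [5]].

So P = [[1, 3, 4, 8], [2, 6, 7], [5]].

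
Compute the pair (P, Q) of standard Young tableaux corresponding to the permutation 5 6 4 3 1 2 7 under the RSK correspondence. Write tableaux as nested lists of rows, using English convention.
Insert each entry of the permutation into P by Schensted row insertion, recording in Q the position of each new cell.

Insert 5: appended to row 1. P = [[5]].
Insert 6: appended to row 1. P = [[5, 6]].
Insert 4: 4 bumps 5 from row 1; 5 starts row 2. P = [[4, 6], [5]].
Insert 3: 3 bumps 4 from row 1; 4 bumps 5 from row 2; 5 starts row 3. P = [[3, 6], [4], [5]].
Insert 1: 1 bumps 3 from row 1; 3 bumps 4 from row 2; 4 bumps 5 from row 3; 5 starts row 4. P = [[1, 6], [3], [4], [5]].
Insert 2: 2 bumps 6 from row 1; 6 appends to row 2. P = [[1, 2], [3, 6], [4], [5]].
Insert 7: appended to row 1. P = [[1, 2, 7], [3, 6], [4], [5]].

So P = [[1, 2, 7], [3, 6], [4], [5]], Q = [[1, 2, 7], [3, 6], [4], [5]].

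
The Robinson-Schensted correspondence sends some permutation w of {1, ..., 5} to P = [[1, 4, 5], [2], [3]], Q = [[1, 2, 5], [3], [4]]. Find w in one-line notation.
Reverse RSK: for i = n, n-1, ..., 1, locate i in Q, remove the corresponding corner cell from P, and reverse-bump its entry up through P; the value ejected from row 1 is w(i).

So w = 3 4 2 1 5.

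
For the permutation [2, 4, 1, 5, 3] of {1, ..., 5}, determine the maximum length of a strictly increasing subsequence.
3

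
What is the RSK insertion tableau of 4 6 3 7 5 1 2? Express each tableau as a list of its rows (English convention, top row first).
Insert 4: appended to row 1. P = [[4]].
Insert 6: appended to row 1. P = [[4, 6]].
Insert 3: 3 bumps 4 from row 1; 4 starts row 2. P = [[3, 6], [4]].
Insert 7: appended to row 1. P = [[3, 6, 7], [4]].
Insert 5: 5 bumps 6 from row 1; 6 appends to row 2. P = [[3, 5, 7], [4, 6]].
Insert 1: 1 bumps 3 from row 1; 3 bumps 4 from row 2; 4 starts row 3. P = [[1, 5, 7], [3, 6], [4]].
Insert 2: 2 bumps 5 from row 1; 5 bumps 6 from row 2; 6 appends to row 3. P = [[1, 2, 7], [3, 5], [4, 6]].

So P = [[1, 2, 7], [3, 5], [4, 6]].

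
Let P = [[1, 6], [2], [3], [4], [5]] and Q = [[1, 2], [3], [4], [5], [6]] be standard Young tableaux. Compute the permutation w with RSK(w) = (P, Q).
5 6 4 3 2 1

Reverse the RSK construction: for i from n down to 1, find the cell of Q containing i, remove the entry at that cell from P, and reverse-bump it up through P; the value ejected from row 1 is w(i).

Step i=6: Q has 6 at row 5, column 1; remove 5 from row 5 of P and reverse-bump: 5 enters row 4 and ejects 4; 4 enters row 3 and ejects 3; 3 enters row 2 and ejects 2; 2 enters row 1 and ejects 1. So w(6) = 1. P is now [[2, 6], [3], [4], [5]].
Step i=5: Q has 5 at row 4, column 1; remove 5 from row 4 of P and reverse-bump: 5 enters row 3 and ejects 4; 4 enters row 2 and ejects 3; 3 enters row 1 and ejects 2. So w(5) = 2. P is now [[3, 6], [4], [5]].
Step i=4: Q has 4 at row 3, column 1; remove 5 from row 3 of P and reverse-bump: 5 enters row 2 and ejects 4; 4 enters row 1 and ejects 3. So w(4) = 3. P is now [[4, 6], [5]].
Step i=3: Q has 3 at row 2, column 1; remove 5 from row 2 of P and reverse-bump: 5 enters row 1 and ejects 4. So w(3) = 4. P is now [[5, 6]].
Step i=2: Q has 2 at row 1, column 2; remove that cell from P, ejecting 6. So w(2) = 6. P is now [[5]].
Step i=1: Q has 1 at row 1, column 1; remove that cell from P, ejecting 5. So w(1) = 5. P is now [].

So w = 5 6 4 3 2 1.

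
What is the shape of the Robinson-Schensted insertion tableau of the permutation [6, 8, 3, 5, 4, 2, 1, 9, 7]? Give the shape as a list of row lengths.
[3, 3, 1, 1, 1]

Row-insert each entry into an empty tableau.

After inserting 6: P = [[6]].
After inserting 8: P = [[6, 8]].
After inserting 3: P = [[3, 8], [6]].
After inserting 5: P = [[3, 5], [6, 8]].
After inserting 4: P = [[3, 4], [5, 8], [6]].
After inserting 2: P = [[2, 4], [3, 8], [5], [6]].
After inserting 1: P = [[1, 4], [2, 8], [3], [5], [6]].
After inserting 9: P = [[1, 4, 9], [2, 8], [3], [5], [6]].
After inserting 7: P = [[1, 4, 7], [2, 8, 9], [3], [5], [6]].

The final insertion tableau P = [[1, 4, 7], [2, 8, 9], [3], [5], [6]] has shape [3, 3, 1, 1, 1].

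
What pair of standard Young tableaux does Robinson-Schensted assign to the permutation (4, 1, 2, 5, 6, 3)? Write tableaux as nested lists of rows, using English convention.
P = [[1, 2, 3, 6], [4, 5]], Q = [[1, 3, 4, 5], [2, 6]]

Insert each entry of the permutation into P by Schensted row insertion, recording in Q the position of each new cell.

After inserting 4: P = [[4]].
After inserting 1: P = [[1], [4]].
After inserting 2: P = [[1, 2], [4]].
After inserting 5: P = [[1, 2, 5], [4]].
After inserting 6: P = [[1, 2, 5, 6], [4]].
After inserting 3: P = [[1, 2, 3, 6], [4, 5]].

So P = [[1, 2, 3, 6], [4, 5]], Q = [[1, 3, 4, 5], [2, 6]].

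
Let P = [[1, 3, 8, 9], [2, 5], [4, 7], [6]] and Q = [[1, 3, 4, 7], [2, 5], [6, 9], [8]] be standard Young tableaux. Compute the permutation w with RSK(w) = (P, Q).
Reverse the RSK construction: for i from n down to 1, find the cell of Q containing i, remove the entry at that cell from P, and reverse-bump it up through P; the value ejected from row 1 is w(i).

Step i=9: Q has 9 at row 3, column 2; remove 7 from row 3 of P and reverse-bump: 7 enters row 2 and ejects 5; 5 enters row 1 and ejects 3. So w(9) = 3. P is now [[1, 5, 8, 9], [2, 7], [4], [6]].
Step i=8: Q has 8 at row 4, column 1; remove 6 from row 4 of P and reverse-bump: 6 enters row 3 and ejects 4; 4 enters row 2 and ejects 2; 2 enters row 1 and ejects 1. So w(8) = 1. P is now [[2, 5, 8, 9], [4, 7], [6]].
Step i=7: Q has 7 at row 1, column 4; remove that cell from P, ejecting 9. So w(7) = 9. P is now [[2, 5, 8], [4, 7], [6]].
Step i=6: Q has 6 at row 3, column 1; remove 6 from row 3 of P and reverse-bump: 6 enters row 2 and ejects 4; 4 enters row 1 and ejects 2. So w(6) = 2. P is now [[4, 5, 8], [6, 7]].
Step i=5: Q has 5 at row 2, column 2; remove 7 from row 2 of P and reverse-bump: 7 enters row 1 and ejects 5. So w(5) = 5. P is now [[4, 7, 8], [6]].
Step i=4: Q has 4 at row 1, column 3; remove that cell from P, ejecting 8. So w(4) = 8. P is now [[4, 7], [6]].
Step i=3: Q has 3 at row 1, column 2; remove that cell from P, ejecting 7. So w(3) = 7. P is now [[4], [6]].
Step i=2: Q has 2 at row 2, column 1; remove 6 from row 2 of P and reverse-bump: 6 enters row 1 and ejects 4. So w(2) = 4. P is now [[6]].
Step i=1: Q has 1 at row 1, column 1; remove that cell from P, ejecting 6. So w(1) = 6. P is now [].

So w = 6 4 7 8 5 2 9 1 3.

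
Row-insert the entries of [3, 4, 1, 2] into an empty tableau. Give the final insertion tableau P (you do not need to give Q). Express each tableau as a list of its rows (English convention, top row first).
Insert 3: appended to row 1. P = [[3]].
Insert 4: appended to row 1. P = [[3, 4]].
Insert 1: 1 bumps 3 from row 1; 3 starts row 2. P = [[1, 4], [3]].
Insert 2: 2 bumps 4 from row 1; 4 appends to row 2. P = [[1, 2], [3, 4]].

So P = [[1, 2], [3, 4]].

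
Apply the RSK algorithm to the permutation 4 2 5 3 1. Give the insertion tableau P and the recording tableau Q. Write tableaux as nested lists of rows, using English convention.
P = [[1, 3], [2, 5], [4]], Q = [[1, 3], [2, 4], [5]]

Insert each entry of the permutation into P by Schensted row insertion, recording in Q the position of each new cell.

After inserting 4: P = [[4]].
After inserting 2: P = [[2], [4]].
After inserting 5: P = [[2, 5], [4]].
After inserting 3: P = [[2, 3], [4, 5]].
After inserting 1: P = [[1, 3], [2, 5], [4]].

So P = [[1, 3], [2, 5], [4]], Q = [[1, 3], [2, 4], [5]].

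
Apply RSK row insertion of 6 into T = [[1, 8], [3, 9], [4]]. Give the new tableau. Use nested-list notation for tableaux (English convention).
In row 1, 6 replaces 8 (the leftmost entry greater than 6); 8 is bumped to row 2. In row 2, 8 replaces 9 (the leftmost entry greater than 8); 9 is bumped to row 3. 9 is appended to row 3. The new tableau is [[1, 6], [3, 8], [4, 9]].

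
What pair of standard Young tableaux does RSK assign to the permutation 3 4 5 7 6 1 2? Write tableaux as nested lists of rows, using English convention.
Insert each entry of the permutation into P by Schensted row insertion, recording in Q the position of each new cell.

Insert 3: appended to row 1. P = [[3]].
Insert 4: appended to row 1. P = [[3, 4]].
Insert 5: appended to row 1. P = [[3, 4, 5]].
Insert 7: appended to row 1. P = [[3, 4, 5, 7]].
Insert 6: 6 bumps 7 from row 1; 7 starts row 2. P = [[3, 4, 5, 6], [7]].
Insert 1: 1 bumps 3 from row 1; 3 bumps 7 from row 2; 7 starts row 3. P = [[1, 4, 5, 6], [3], [7]].
Insert 2: 2 bumps 4 from row 1; 4 appends to row 2. P = [[1, 2, 5, 6], [3, 4], [7]].

So P = [[1, 2, 5, 6], [3, 4], [7]], Q = [[1, 2, 3, 4], [5, 7], [6]].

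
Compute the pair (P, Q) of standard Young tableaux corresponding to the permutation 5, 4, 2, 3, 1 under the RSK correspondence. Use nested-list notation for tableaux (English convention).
Insert each entry of the permutation into P by Schensted row insertion, recording in Q the position of each new cell.

Insert 5: appended to row 1. P = [[5]], Q = [[1]].
Insert 4: 4 bumps 5 from row 1; 5 starts row 2. P = [[4], [5]], Q = [[1], [2]].
Insert 2: 2 bumps 4 from row 1; 4 bumps 5 from row 2; 5 starts row 3. P = [[2], [4], [5]], Q = [[1], [2], [3]].
Insert 3: appended to row 1. P = [[2, 3], [4], [5]], Q = [[1, 4], [2], [3]].
Insert 1: 1 bumps 2 from row 1; 2 bumps 4 from row 2; 4 bumps 5 from row 3; 5 starts row 4. P = [[1, 3], [2], [4], [5]], Q = [[1, 4], [2], [3], [5]].

So P = [[1, 3], [2], [4], [5]], Q = [[1, 4], [2], [3], [5]].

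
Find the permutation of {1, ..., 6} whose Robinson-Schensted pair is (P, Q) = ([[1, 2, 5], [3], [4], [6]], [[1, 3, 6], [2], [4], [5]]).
Reverse RSK: for i = n, n-1, ..., 1, locate i in Q, remove the corresponding corner cell from P, and reverse-bump its entry up through P; the value ejected from row 1 is w(i).

So w = 6 1 4 3 2 5.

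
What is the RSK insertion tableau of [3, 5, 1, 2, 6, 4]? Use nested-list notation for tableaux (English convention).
P = [[1, 2, 4], [3, 5, 6]]

After inserting 3: P = [[3]].
After inserting 5: P = [[3, 5]].
After inserting 1: P = [[1, 5], [3]].
After inserting 2: P = [[1, 2], [3, 5]].
After inserting 6: P = [[1, 2, 6], [3, 5]].
After inserting 4: P = [[1, 2, 4], [3, 5, 6]].

So P = [[1, 2, 4], [3, 5, 6]].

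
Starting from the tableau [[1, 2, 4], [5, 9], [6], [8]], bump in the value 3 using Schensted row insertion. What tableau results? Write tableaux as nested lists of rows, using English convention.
In row 1, 3 replaces 4 (the leftmost entry greater than 3); 4 is bumped to row 2. In row 2, 4 replaces 5 (the leftmost entry greater than 4); 5 is bumped to row 3. In row 3, 5 replaces 6 (the leftmost entry greater than 5); 6 is bumped to row 4. In row 4, 6 replaces 8 (the leftmost entry greater than 6); 8 is bumped to row 5. 8 starts a new row 5. The new tableau is [[1, 2, 3], [4, 9], [5], [6], [8]].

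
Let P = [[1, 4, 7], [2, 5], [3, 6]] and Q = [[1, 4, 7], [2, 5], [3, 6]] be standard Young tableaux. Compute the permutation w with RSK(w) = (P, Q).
3 2 1 6 5 4 7

Reverse RSK: for i = n, n-1, ..., 1, locate i in Q, remove the corresponding corner cell from P, and reverse-bump its entry up through P; the value ejected from row 1 is w(i).

So w = 3 2 1 6 5 4 7.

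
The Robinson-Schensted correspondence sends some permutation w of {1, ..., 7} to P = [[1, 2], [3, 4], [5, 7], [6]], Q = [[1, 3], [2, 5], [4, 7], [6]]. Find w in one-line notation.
Reverse the RSK construction: for i from n down to 1, find the cell of Q containing i, remove the entry at that cell from P, and reverse-bump it up through P; the value ejected from row 1 is w(i).

Step i=7: Q has 7 at row 3, column 2; remove 7 from row 3 of P and reverse-bump: 7 enters row 2 and ejects 4; 4 enters row 1 and ejects 2. So w(7) = 2. P is now [[1, 4], [3, 7], [5], [6]].
Step i=6: Q has 6 at row 4, column 1; remove 6 from row 4 of P and reverse-bump: 6 enters row 3 and ejects 5; 5 enters row 2 and ejects 3; 3 enters row 1 and ejects 1. So w(6) = 1. P is now [[3, 4], [5, 7], [6]].
Step i=5: Q has 5 at row 2, column 2; remove 7 from row 2 of P and reverse-bump: 7 enters row 1 and ejects 4. So w(5) = 4. P is now [[3, 7], [5], [6]].
Step i=4: Q has 4 at row 3, column 1; remove 6 from row 3 of P and reverse-bump: 6 enters row 2 and ejects 5; 5 enters row 1 and ejects 3. So w(4) = 3. P is now [[5, 7], [6]].
Step i=3: Q has 3 at row 1, column 2; remove that cell from P, ejecting 7. So w(3) = 7. P is now [[5], [6]].
Step i=2: Q has 2 at row 2, column 1; remove 6 from row 2 of P and reverse-bump: 6 enters row 1 and ejects 5. So w(2) = 5. P is now [[6]].
Step i=1: Q has 1 at row 1, column 1; remove that cell from P, ejecting 6. So w(1) = 6. P is now [].

So w = 6 5 7 3 4 1 2.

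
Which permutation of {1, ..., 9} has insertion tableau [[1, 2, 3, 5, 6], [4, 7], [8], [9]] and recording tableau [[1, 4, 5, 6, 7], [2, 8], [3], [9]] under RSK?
Reverse the RSK construction: for i from n down to 1, find the cell of Q containing i, remove the entry at that cell from P, and reverse-bump it up through P; the value ejected from row 1 is w(i).

Step i=9: Q has 9 at row 4, column 1; remove 9 from row 4 of P and reverse-bump: 9 enters row 3 and ejects 8; 8 enters row 2 and ejects 7; 7 enters row 1 and ejects 6. So w(9) = 6. P is now [[1, 2, 3, 5, 7], [4, 8], [9]].
Step i=8: Q has 8 at row 2, column 2; remove 8 from row 2 of P and reverse-bump: 8 enters row 1 and ejects 7. So w(8) = 7. P is now [[1, 2, 3, 5, 8], [4], [9]].
Step i=7: Q has 7 at row 1, column 5; remove that cell from P, ejecting 8. So w(7) = 8. P is now [[1, 2, 3, 5], [4], [9]].
Step i=6: Q has 6 at row 1, column 4; remove that cell from P, ejecting 5. So w(6) = 5. P is now [[1, 2, 3], [4], [9]].
Step i=5: Q has 5 at row 1, column 3; remove that cell from P, ejecting 3. So w(5) = 3. P is now [[1, 2], [4], [9]].
Step i=4: Q has 4 at row 1, column 2; remove that cell from P, ejecting 2. So w(4) = 2. P is now [[1], [4], [9]].
Step i=3: Q has 3 at row 3, column 1; remove 9 from row 3 of P and reverse-bump: 9 enters row 2 and ejects 4; 4 enters row 1 and ejects 1. So w(3) = 1. P is now [[4], [9]].
Step i=2: Q has 2 at row 2, column 1; remove 9 from row 2 of P and reverse-bump: 9 enters row 1 and ejects 4. So w(2) = 4. P is now [[9]].
Step i=1: Q has 1 at row 1, column 1; remove that cell from P, ejecting 9. So w(1) = 9. P is now [].

So w = 9 4 1 2 3 5 8 7 6.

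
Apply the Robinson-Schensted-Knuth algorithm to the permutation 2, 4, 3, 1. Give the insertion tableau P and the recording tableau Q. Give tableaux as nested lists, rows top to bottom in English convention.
P = [[1, 3], [2], [4]], Q = [[1, 2], [3], [4]]

Insert each entry of the permutation into P by Schensted row insertion, recording in Q the position of each new cell.

Insert 2: appended to row 1. P = [[2]].
Insert 4: appended to row 1. P = [[2, 4]].
Insert 3: 3 bumps 4 from row 1; 4 starts row 2. P = [[2, 3], [4]].
Insert 1: 1 bumps 2 from row 1; 2 bumps 4 from row 2; 4 starts row 3. P = [[1, 3], [2], [4]].

So P = [[1, 3], [2], [4]], Q = [[1, 2], [3], [4]].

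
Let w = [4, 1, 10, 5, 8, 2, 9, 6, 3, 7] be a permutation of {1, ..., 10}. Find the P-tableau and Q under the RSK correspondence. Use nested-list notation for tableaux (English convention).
Insert each entry of the permutation into P by Schensted row insertion, recording in Q the position of each new cell.

Insert 4: appended to row 1. P = [[4]], Q = [[1]].
Insert 1: 1 bumps 4 from row 1; 4 starts row 2. P = [[1], [4]], Q = [[1], [2]].
Insert 10: appended to row 1. P = [[1, 10], [4]], Q = [[1, 3], [2]].
Insert 5: 5 bumps 10 from row 1; 10 appends to row 2. P = [[1, 5], [4, 10]], Q = [[1, 3], [2, 4]].
Insert 8: appended to row 1. P = [[1, 5, 8], [4, 10]], Q = [[1, 3, 5], [2, 4]].
Insert 2: 2 bumps 5 from row 1; 5 bumps 10 from row 2; 10 starts row 3. P = [[1, 2, 8], [4, 5], [10]], Q = [[1, 3, 5], [2, 4], [6]].
Insert 9: appended to row 1. P = [[1, 2, 8, 9], [4, 5], [10]], Q = [[1, 3, 5, 7], [2, 4], [6]].
Insert 6: 6 bumps 8 from row 1; 8 appends to row 2. P = [[1, 2, 6, 9], [4, 5, 8], [10]], Q = [[1, 3, 5, 7], [2, 4, 8], [6]].
Insert 3: 3 bumps 6 from row 1; 6 bumps 8 from row 2; 8 bumps 10 from row 3; 10 starts row 4. P = [[1, 2, 3, 9], [4, 5, 6], [8], [10]], Q = [[1, 3, 5, 7], [2, 4, 8], [6], [9]].
Insert 7: 7 bumps 9 from row 1; 9 appends to row 2. P = [[1, 2, 3, 7], [4, 5, 6, 9], [8], [10]], Q = [[1, 3, 5, 7], [2, 4, 8, 10], [6], [9]].

So P = [[1, 2, 3, 7], [4, 5, 6, 9], [8], [10]], Q = [[1, 3, 5, 7], [2, 4, 8, 10], [6], [9]].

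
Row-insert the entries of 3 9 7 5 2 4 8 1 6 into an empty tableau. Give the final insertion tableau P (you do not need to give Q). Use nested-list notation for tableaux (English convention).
Insert 3: appended to row 1. P = [[3]].
Insert 9: appended to row 1. P = [[3, 9]].
Insert 7: 7 bumps 9 from row 1; 9 starts row 2. P = [[3, 7], [9]].
Insert 5: 5 bumps 7 from row 1; 7 bumps 9 from row 2; 9 starts row 3. P = [[3, 5], [7], [9]].
Insert 2: 2 bumps 3 from row 1; 3 bumps 7 from row 2; 7 bumps 9 from row 3; 9 starts row 4. P = [[2, 5], [3], [7], [9]].
Insert 4: 4 bumps 5 from row 1; 5 appends to row 2. P = [[2, 4], [3, 5], [7], [9]].
Insert 8: appended to row 1. P = [[2, 4, 8], [3, 5], [7], [9]].
Insert 1: 1 bumps 2 from row 1; 2 bumps 3 from row 2; 3 bumps 7 from row 3; 7 bumps 9 from row 4; 9 starts row 5. P = [[1, 4, 8], [2, 5], [3], [7], [9]].
Insert 6: 6 bumps 8 from row 1; 8 appends to row 2. P = [[1, 4, 6], [2, 5, 8], [3], [7], [9]].

So P = [[1, 4, 6], [2, 5, 8], [3], [7], [9]].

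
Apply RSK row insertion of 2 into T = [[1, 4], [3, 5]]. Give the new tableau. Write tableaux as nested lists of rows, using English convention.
[[1, 2], [3, 4], [5]]

In row 1, 2 replaces 4 (the leftmost entry greater than 2); 4 is bumped to row 2. In row 2, 4 replaces 5 (the leftmost entry greater than 4); 5 is bumped to row 3. 5 starts a new row 3. The new tableau is [[1, 2], [3, 4], [5]].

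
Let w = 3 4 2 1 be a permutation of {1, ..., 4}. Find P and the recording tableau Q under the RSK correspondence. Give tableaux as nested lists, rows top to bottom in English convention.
Insert each entry of the permutation into P by Schensted row insertion, recording in Q the position of each new cell.

Insert 3: appended to row 1. P = [[3]].
Insert 4: appended to row 1. P = [[3, 4]].
Insert 2: 2 bumps 3 from row 1; 3 starts row 2. P = [[2, 4], [3]].
Insert 1: 1 bumps 2 from row 1; 2 bumps 3 from row 2; 3 starts row 3. P = [[1, 4], [2], [3]].

So P = [[1, 4], [2], [3]], Q = [[1, 2], [3], [4]].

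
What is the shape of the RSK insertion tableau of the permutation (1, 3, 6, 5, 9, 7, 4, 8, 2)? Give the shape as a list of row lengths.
[5, 2, 1, 1]

Row-insert each entry into an empty tableau.

After inserting 1: P = [[1]].
After inserting 3: P = [[1, 3]].
After inserting 6: P = [[1, 3, 6]].
After inserting 5: P = [[1, 3, 5], [6]].
After inserting 9: P = [[1, 3, 5, 9], [6]].
After inserting 7: P = [[1, 3, 5, 7], [6, 9]].
After inserting 4: P = [[1, 3, 4, 7], [5, 9], [6]].
After inserting 8: P = [[1, 3, 4, 7, 8], [5, 9], [6]].
After inserting 2: P = [[1, 2, 4, 7, 8], [3, 9], [5], [6]].

The final insertion tableau P = [[1, 2, 4, 7, 8], [3, 9], [5], [6]] has shape [5, 2, 1, 1].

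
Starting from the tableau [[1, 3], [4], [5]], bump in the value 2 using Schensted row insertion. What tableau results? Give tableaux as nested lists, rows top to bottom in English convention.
[[1, 2], [3], [4], [5]]

In row 1, 2 replaces 3 (the leftmost entry greater than 2); 3 is bumped to row 2. In row 2, 3 replaces 4 (the leftmost entry greater than 3); 4 is bumped to row 3. In row 3, 4 replaces 5 (the leftmost entry greater than 4); 5 is bumped to row 4. 5 starts a new row 4. The new tableau is [[1, 2], [3], [4], [5]].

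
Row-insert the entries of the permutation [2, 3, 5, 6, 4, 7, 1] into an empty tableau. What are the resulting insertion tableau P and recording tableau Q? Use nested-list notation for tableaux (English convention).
P = [[1, 3, 4, 6, 7], [2], [5]], Q = [[1, 2, 3, 4, 6], [5], [7]]

Insert each entry of the permutation into P by Schensted row insertion, recording in Q the position of each new cell.

Insert 2: appended to row 1. P = [[2]].
Insert 3: appended to row 1. P = [[2, 3]].
Insert 5: appended to row 1. P = [[2, 3, 5]].
Insert 6: appended to row 1. P = [[2, 3, 5, 6]].
Insert 4: 4 bumps 5 from row 1; 5 starts row 2. P = [[2, 3, 4, 6], [5]].
Insert 7: appended to row 1. P = [[2, 3, 4, 6, 7], [5]].
Insert 1: 1 bumps 2 from row 1; 2 bumps 5 from row 2; 5 starts row 3. P = [[1, 3, 4, 6, 7], [2], [5]].

So P = [[1, 3, 4, 6, 7], [2], [5]], Q = [[1, 2, 3, 4, 6], [5], [7]].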